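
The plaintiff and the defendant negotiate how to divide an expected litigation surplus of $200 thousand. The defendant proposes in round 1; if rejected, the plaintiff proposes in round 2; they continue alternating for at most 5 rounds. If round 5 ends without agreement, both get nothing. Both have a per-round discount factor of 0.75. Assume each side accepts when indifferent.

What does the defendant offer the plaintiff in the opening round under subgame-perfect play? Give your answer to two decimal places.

Round 5 (the defendant proposes): rejection yields 0 for the plaintiff; the defendant offers 0 and keeps 200.
Round 4 (the plaintiff proposes): the defendant can get 200 next round, worth 0.75 × 200 = 150 now; the plaintiff offers that and keeps 50.
Round 3 (the defendant proposes): the plaintiff can get 50 next round, worth 0.75 × 50 = 37.5 now, so the defendant offers 37.5, keeping 162.5.
Round 2 (the plaintiff proposes): the defendant can get 162.5 next round, worth 0.75 × 162.5 = 121.875 now, so the plaintiff offers 121.875, keeping 78.125.
Round 1 (the defendant proposes): the plaintiff can get 78.125 next round, worth 0.75 × 78.125 = 58.59375 now; the defendant offers that and keeps 141.40625.

58.59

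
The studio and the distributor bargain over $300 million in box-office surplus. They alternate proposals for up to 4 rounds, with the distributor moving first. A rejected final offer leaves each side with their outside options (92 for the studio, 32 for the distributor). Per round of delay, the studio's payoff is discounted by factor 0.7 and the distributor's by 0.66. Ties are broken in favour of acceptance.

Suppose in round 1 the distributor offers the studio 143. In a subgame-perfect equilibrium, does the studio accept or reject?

Reject

Round 4 (the studio proposes): the distributor gets 32 if talks fail, so the studio offers 32 and keeps 268.
Round 3 (the distributor proposes): the studio can get 268 next round, worth 0.7 × 268 = 187.6 now; the distributor offers that and keeps 112.4.
Round 2 (the studio proposes): the distributor can get 112.4 next round, worth 0.66 × 112.4 = 74.184 now. The studio offers 74.184 and keeps 300 − 74.184 = 225.816.
So by rejecting in round 1, the studio gets 225.816 next round, worth 0.7 × 225.816 = 158.0712 now.
Offer 143 < 158.0712, so the studio rejects.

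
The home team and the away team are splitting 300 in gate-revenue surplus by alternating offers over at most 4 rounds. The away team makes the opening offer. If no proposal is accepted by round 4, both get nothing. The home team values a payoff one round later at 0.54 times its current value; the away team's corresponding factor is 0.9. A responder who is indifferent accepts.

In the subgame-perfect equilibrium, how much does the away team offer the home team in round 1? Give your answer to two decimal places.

Round 4 (the home team proposes): rejection yields 0 for the away team; the home team offers 0 and keeps 300.
Round 3 (the away team proposes): the home team can get 300 next round, worth 0.54 × 300 = 162 now; the away team offers that and keeps 138.
Round 2 (the home team proposes): the away team can get 138 next round, worth 0.9 × 138 = 124.2 now. The home team offers 124.2 and keeps 300 − 124.2 = 175.8.
Round 1 (the away team proposes): the home team can get 175.8 next round, worth 0.54 × 175.8 = 94.932 now, so the away team offers 94.932, keeping 205.068.

94.93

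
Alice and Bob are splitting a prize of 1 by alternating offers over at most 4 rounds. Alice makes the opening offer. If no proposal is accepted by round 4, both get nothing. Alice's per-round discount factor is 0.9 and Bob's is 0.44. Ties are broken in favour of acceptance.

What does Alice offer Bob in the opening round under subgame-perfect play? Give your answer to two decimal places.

0.22

Round 4 (Bob proposes): Alice will accept anything ≥ 0, so Bob offers 0 and keeps 1.
Round 3 (Alice proposes): Bob can get 1 next round, worth 0.44 × 1 = 0.44 now. Alice offers 0.44 and keeps 1 − 0.44 = 0.56.
Round 2 (Bob proposes): Alice can get 0.56 next round, worth 0.9 × 0.56 = 0.504 now. Bob offers 0.504 and keeps 1 − 0.504 = 0.496.
Round 1 (Alice proposes): Bob can get 0.496 next round, worth 0.44 × 0.496 = 0.21824 now; Alice offers that and keeps 0.78176.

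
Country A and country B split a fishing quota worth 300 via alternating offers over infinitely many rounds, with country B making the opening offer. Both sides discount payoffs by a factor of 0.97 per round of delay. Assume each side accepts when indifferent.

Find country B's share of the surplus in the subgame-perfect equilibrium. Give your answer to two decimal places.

When country B proposes, country A accepts any offer worth at least 0.97 times what country A would get by proposing next round; and vice versa.
This gives x = 300 − 0.97y and y = 300 − 0.97x, where x and y are each side's share when it proposes.
Hence (1 − 0.97·0.97)x = 300(1 − 0.97), i.e. 0.0591·x = 9.
x ≈ 152.2843; country A's share is 300 − x ≈ 147.7157.

152.28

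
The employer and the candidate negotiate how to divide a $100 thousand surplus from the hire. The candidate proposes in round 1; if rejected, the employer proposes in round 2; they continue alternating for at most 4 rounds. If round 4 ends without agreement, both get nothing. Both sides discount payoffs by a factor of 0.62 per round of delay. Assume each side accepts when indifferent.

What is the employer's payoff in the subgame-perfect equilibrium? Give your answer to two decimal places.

47.39

Round 4 (the employer proposes): the candidate will accept anything ≥ 0, so the employer offers 0 and keeps 100.
Round 3 (the candidate proposes): the employer can get 100 next round, worth 0.62 × 100 = 62 now, so the candidate offers 62, keeping 38.
Round 2 (the employer proposes): the candidate can get 38 next round, worth 0.62 × 38 = 23.56 now, so the employer offers 23.56, keeping 76.44.
Round 1 (the candidate proposes): the employer can get 76.44 next round, worth 0.62 × 76.44 = 47.3928 now, so the candidate offers 47.3928, keeping 52.6072.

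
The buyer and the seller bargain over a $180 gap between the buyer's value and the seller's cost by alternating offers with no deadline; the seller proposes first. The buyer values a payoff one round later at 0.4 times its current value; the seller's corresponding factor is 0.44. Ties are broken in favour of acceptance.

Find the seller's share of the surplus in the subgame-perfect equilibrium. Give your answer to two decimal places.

131.07

When the seller proposes, the buyer accepts any offer worth at least 0.4 times what the buyer would get by proposing next round; and vice versa.
This gives x = 180 − 0.4y and y = 180 − 0.44x, where x and y are each side's share when it proposes.
Hence (1 − 0.4·0.44)x = 180(1 − 0.4), i.e. 0.824·x = 108.
x ≈ 131.0680; the buyer's share is 180 − x ≈ 48.9320.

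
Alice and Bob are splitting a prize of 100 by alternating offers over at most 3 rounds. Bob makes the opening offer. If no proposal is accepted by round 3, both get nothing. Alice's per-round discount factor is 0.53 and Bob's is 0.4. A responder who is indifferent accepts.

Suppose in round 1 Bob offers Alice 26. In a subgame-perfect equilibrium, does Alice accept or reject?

Reject

Work out Alice's continuation value if the offer is rejected.
Round 3 (Bob proposes): Alice will accept anything ≥ 0, so Bob offers 0 and keeps 100.
Round 2 (Alice proposes): Bob can get 100 next round, worth 0.4 × 100 = 40 now; Alice offers that and keeps 60.
So by rejecting in round 1, Alice gets 60 next round, worth 0.53 × 60 = 31.8 now.
Offer 26 < 31.8, so Alice rejects.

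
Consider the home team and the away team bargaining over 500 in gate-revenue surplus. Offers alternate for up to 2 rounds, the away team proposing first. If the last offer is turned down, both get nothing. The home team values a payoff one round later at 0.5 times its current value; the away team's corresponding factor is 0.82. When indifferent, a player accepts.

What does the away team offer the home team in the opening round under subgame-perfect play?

250

Round 2 (the home team proposes): rejection yields 0 for the away team; the home team offers 0 and keeps 500.
Round 1 (the away team proposes): the home team can get 500 next round, worth 0.5 × 500 = 250 now. The away team offers 250 and keeps 500 − 250 = 250.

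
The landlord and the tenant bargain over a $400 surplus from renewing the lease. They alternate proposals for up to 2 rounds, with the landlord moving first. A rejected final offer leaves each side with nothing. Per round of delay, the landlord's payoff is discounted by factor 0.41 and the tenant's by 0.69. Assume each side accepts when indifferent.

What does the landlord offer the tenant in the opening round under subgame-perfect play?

276

Work backward from the last round.
Round 2 (the tenant proposes): rejection yields 0 for the landlord; the tenant offers 0 and keeps 400.
Round 1 (the landlord proposes): the tenant can get 400 next round, worth 0.69 × 400 = 276 now, so the landlord offers 276, keeping 124.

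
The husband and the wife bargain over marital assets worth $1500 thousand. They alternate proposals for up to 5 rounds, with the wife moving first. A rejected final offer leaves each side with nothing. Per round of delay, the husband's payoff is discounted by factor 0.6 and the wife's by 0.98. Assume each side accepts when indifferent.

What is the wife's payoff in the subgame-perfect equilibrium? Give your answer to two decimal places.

1471.42

Round 5 (the wife proposes): rejection yields 0 for the husband; the wife offers 0 and keeps 1500.
Round 4 (the husband proposes): the wife can get 1500 next round, worth 0.98 × 1500 = 1470 now; the husband offers that and keeps 30.
Round 3 (the wife proposes): the husband can get 30 next round, worth 0.6 × 30 = 18 now. The wife offers 18 and keeps 1500 − 18 = 1482.
Round 2 (the husband proposes): the wife can get 1482 next round, worth 0.98 × 1482 = 1452.36 now, so the husband offers 1452.36, keeping 47.64.
Round 1 (the wife proposes): the husband can get 47.64 next round, worth 0.6 × 47.64 = 28.584 now, so the wife offers 28.584, keeping 1471.416.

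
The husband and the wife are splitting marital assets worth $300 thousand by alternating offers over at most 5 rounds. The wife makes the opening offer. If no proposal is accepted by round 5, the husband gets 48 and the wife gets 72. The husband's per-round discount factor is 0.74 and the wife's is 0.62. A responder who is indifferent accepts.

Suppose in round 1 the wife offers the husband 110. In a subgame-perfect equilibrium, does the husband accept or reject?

Reject

Round 5 (the wife proposes): the husband gets 48 if talks fail, so the wife offers 48 and keeps 252.
Round 4 (the husband proposes): the wife can get 252 next round, worth 0.62 × 252 = 156.24 now; the husband offers that and keeps 143.76.
Round 3 (the wife proposes): the husband can get 143.76 next round, worth 0.74 × 143.76 = 106.3824 now, so the wife offers 106.3824, keeping 193.6176.
Round 2 (the husband proposes): the wife can get 193.6176 next round, worth 0.62 × 193.6176 = 120.042912 now. The husband offers 120.042912 and keeps 300 − 120.042912 = 179.957088.
So by rejecting in round 1, the husband gets 179.957088 next round, worth 0.74 × 179.957088 = 133.16824512 now.
Offer 110 < 133.16824512, so the husband rejects.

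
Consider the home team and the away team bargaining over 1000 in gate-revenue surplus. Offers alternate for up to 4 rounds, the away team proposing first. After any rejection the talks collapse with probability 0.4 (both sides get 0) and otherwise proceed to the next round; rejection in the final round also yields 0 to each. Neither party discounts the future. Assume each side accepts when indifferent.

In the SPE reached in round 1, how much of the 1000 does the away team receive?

544

By backward induction:
Round 4 (the home team proposes): the away team will accept anything ≥ 0, so the home team offers 0 and keeps 1000.
Round 3 (the away team proposes): rejecting gives the home team an expected 0.6 × 1000 = 600; the away team offers that and keeps 400.
Round 2 (the home team proposes): rejecting gives the away team an expected 0.6 × 400 = 240. The home team offers 240 and keeps 1000 − 240 = 760.
Round 1 (the away team proposes): rejecting gives the home team an expected 0.6 × 760 = 456; the away team offers that and keeps 544.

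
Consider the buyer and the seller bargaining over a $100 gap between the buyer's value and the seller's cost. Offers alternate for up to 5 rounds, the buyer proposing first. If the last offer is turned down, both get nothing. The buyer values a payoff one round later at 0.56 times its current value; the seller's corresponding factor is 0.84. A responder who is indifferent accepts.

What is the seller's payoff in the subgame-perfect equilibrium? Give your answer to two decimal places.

By backward induction:
Round 5 (the buyer proposes): rejection yields 0 for the seller; the buyer offers 0 and keeps 100.
Round 4 (the seller proposes): the buyer can get 100 next round, worth 0.56 × 100 = 56 now, so the seller offers 56, keeping 44.
Round 3 (the buyer proposes): the seller can get 44 next round, worth 0.84 × 44 = 36.96 now, so the buyer offers 36.96, keeping 63.04.
Round 2 (the seller proposes): the buyer can get 63.04 next round, worth 0.56 × 63.04 = 35.3024 now. The seller offers 35.3024 and keeps 100 − 35.3024 = 64.6976.
Round 1 (the buyer proposes): the seller can get 64.6976 next round, worth 0.84 × 64.6976 = 54.345984 now. The buyer offers 54.345984 and keeps 100 − 54.345984 = 45.654016.

54.35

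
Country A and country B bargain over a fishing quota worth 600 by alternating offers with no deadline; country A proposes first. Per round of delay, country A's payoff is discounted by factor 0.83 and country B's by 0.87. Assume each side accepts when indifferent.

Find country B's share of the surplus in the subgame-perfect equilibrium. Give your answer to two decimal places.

When country A proposes, country B accepts any offer worth at least 0.87 times what country B would get by proposing next round; and vice versa.
This gives x = 600 − 0.87y and y = 600 − 0.83x, where x and y are each side's share when it proposes.
Hence (1 − 0.87·0.83)x = 600(1 − 0.87), i.e. 0.2779·x = 78.
x ≈ 280.6765; country B's share is 600 − x ≈ 319.3235.

319.32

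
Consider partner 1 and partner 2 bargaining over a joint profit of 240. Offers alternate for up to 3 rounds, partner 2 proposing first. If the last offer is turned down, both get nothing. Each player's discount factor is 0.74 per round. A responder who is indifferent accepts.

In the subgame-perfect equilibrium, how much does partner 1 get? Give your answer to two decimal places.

46.18

Round 3 (partner 2 proposes): rejection yields 0 for partner 1; partner 2 offers 0 and keeps 240.
Round 2 (partner 1 proposes): partner 2 can get 240 next round, worth 0.74 × 240 = 177.6 now; partner 1 offers that and keeps 62.4.
Round 1 (partner 2 proposes): partner 1 can get 62.4 next round, worth 0.74 × 62.4 = 46.176 now, so partner 2 offers 46.176, keeping 193.824.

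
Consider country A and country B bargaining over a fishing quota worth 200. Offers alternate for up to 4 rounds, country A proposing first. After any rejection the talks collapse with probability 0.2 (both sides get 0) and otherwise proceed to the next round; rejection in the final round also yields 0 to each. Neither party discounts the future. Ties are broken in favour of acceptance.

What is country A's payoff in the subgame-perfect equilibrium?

By backward induction:
Round 4 (country B proposes): country A will accept anything ≥ 0, so country B offers 0 and keeps 200.
Round 3 (country A proposes): rejecting gives country B an expected 0.8 × 200 = 160, so country A offers 160, keeping 40.
Round 2 (country B proposes): rejecting gives country A an expected 0.8 × 40 = 32; country B offers that and keeps 168.
Round 1 (country A proposes): rejecting gives country B an expected 0.8 × 168 = 134.4, so country A offers 134.4, keeping 65.6.

65.6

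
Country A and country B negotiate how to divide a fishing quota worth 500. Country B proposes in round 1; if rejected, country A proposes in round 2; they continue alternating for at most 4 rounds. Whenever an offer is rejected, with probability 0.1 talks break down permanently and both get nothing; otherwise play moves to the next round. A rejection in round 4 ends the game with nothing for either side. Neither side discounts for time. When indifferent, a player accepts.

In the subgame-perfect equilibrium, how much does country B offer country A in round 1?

Round 4 (country A proposes): rejection yields 0 for country B; country A offers 0 and keeps 500.
Round 3 (country B proposes): rejecting gives country A an expected 0.9 × 500 = 450, so country B offers 450, keeping 50.
Round 2 (country A proposes): rejecting gives country B an expected 0.9 × 50 = 45, so country A offers 45, keeping 455.
Round 1 (country B proposes): rejecting gives country A an expected 0.9 × 455 = 409.5. Country B offers 409.5 and keeps 500 − 409.5 = 90.5.

409.5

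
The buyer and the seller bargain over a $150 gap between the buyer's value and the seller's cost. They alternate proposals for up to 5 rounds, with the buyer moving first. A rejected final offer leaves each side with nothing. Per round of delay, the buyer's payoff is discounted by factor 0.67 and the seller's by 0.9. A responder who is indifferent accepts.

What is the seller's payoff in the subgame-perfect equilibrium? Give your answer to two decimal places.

Solve by backward induction from round 5.
Round 5 (the buyer proposes): rejection yields 0 for the seller; the buyer offers 0 and keeps 150.
Round 4 (the seller proposes): the buyer can get 150 next round, worth 0.67 × 150 = 100.5 now; the seller offers that and keeps 49.5.
Round 3 (the buyer proposes): the seller can get 49.5 next round, worth 0.9 × 49.5 = 44.55 now; the buyer offers that and keeps 105.45.
Round 2 (the seller proposes): the buyer can get 105.45 next round, worth 0.67 × 105.45 = 70.6515 now, so the seller offers 70.6515, keeping 79.3485.
Round 1 (the buyer proposes): the seller can get 79.3485 next round, worth 0.9 × 79.3485 = 71.41365 now; the buyer offers that and keeps 78.58635.

71.41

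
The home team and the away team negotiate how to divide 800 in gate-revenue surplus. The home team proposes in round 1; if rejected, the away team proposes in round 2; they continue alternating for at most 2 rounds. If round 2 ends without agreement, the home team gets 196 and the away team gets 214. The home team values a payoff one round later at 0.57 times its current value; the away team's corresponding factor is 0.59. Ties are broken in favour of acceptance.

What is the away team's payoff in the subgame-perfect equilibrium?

Work backward from the last round.
Round 2 (the away team proposes): the home team gets 196 if talks fail, so the away team offers 196 and keeps 604.
Round 1 (the home team proposes): the away team can get 604 next round, worth 0.59 × 604 = 356.36 now. The home team offers 356.36 and keeps 800 − 356.36 = 443.64.

356.36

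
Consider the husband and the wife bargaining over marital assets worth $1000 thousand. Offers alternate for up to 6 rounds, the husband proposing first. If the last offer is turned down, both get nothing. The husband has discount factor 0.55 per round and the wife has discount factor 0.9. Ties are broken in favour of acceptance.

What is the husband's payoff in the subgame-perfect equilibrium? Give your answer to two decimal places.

174.00

Round 6 (the wife proposes): rejection yields 0 for the husband; the wife offers 0 and keeps 1000.
Round 5 (the husband proposes): the wife can get 1000 next round, worth 0.9 × 1000 = 900 now, so the husband offers 900, keeping 100.
Round 4 (the wife proposes): the husband can get 100 next round, worth 0.55 × 100 = 55 now; the wife offers that and keeps 945.
Round 3 (the husband proposes): the wife can get 945 next round, worth 0.9 × 945 = 850.5 now, so the husband offers 850.5, keeping 149.5.
Round 2 (the wife proposes): the husband can get 149.5 next round, worth 0.55 × 149.5 = 82.225 now, so the wife offers 82.225, keeping 917.775.
Round 1 (the husband proposes): the wife can get 917.775 next round, worth 0.9 × 917.775 = 825.9975 now; the husband offers that and keeps 174.0025.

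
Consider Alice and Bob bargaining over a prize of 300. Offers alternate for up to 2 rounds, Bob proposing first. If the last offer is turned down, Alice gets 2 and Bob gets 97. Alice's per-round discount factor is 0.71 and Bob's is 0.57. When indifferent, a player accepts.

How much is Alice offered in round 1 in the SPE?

144.13

Round 2 (Alice proposes): Bob gets 97 if talks fail, so Alice offers 97 and keeps 203.
Round 1 (Bob proposes): Alice can get 203 next round, worth 0.71 × 203 = 144.13 now; Bob offers that and keeps 155.87.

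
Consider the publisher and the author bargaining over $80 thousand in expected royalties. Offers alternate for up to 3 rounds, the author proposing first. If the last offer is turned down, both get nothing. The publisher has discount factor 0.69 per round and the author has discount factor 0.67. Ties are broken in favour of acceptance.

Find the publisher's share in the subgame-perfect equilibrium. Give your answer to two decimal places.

18.22

Round 3 (the author proposes): rejection yields 0 for the publisher; the author offers 0 and keeps 80.
Round 2 (the publisher proposes): the author can get 80 next round, worth 0.67 × 80 = 53.6 now, so the publisher offers 53.6, keeping 26.4.
Round 1 (the author proposes): the publisher can get 26.4 next round, worth 0.69 × 26.4 = 18.216 now. The author offers 18.216 and keeps 80 − 18.216 = 61.784.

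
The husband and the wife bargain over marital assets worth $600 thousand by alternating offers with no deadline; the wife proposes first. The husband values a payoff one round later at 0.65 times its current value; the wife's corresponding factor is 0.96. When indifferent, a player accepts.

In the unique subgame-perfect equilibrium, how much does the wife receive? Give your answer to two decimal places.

In a stationary SPE each proposer offers the other exactly their discounted continuation value.
If the wife keeps x when proposing and the husband keeps y when proposing, then x = 600 − 0.65y and y = 600 − 0.96x.
Solving: x = 600(1 − 0.65) / (1 − 0.96·0.65) = 210 / 0.376 ≈ 558.5106.
The husband gets 600 − 558.5106 ≈ 41.4894.

558.51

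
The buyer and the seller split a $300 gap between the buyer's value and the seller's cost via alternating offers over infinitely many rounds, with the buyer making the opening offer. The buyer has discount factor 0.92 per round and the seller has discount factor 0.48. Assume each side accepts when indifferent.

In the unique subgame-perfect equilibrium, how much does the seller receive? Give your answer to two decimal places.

In a stationary SPE each proposer offers the other exactly their discounted continuation value.
If the buyer keeps x when proposing and the seller keeps y when proposing, then x = 300 − 0.48y and y = 300 − 0.92x.
Solving: x = 300(1 − 0.48) / (1 − 0.92·0.48) = 156 / 0.5584 ≈ 279.3696.
The seller gets 300 − 279.3696 ≈ 20.6304.

20.63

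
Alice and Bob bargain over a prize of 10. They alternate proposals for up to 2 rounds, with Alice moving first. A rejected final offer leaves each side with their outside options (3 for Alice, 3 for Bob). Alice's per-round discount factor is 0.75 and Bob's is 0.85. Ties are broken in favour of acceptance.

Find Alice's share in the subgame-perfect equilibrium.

Work backward from the last round.
Round 2 (Bob proposes): Alice gets 3 if talks fail, so Bob offers 3 and keeps 7.
Round 1 (Alice proposes): Bob can get 7 next round, worth 0.85 × 7 = 5.95 now, so Alice offers 5.95, keeping 4.05.

4.05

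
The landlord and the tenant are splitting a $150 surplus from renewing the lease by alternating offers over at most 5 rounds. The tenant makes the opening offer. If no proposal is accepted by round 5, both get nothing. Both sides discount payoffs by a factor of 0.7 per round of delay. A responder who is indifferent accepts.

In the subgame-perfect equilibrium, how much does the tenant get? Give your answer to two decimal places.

103.07

Round 5 (the tenant proposes): the landlord will accept anything ≥ 0, so the tenant offers 0 and keeps 150.
Round 4 (the landlord proposes): the tenant can get 150 next round, worth 0.7 × 150 = 105 now. The landlord offers 105 and keeps 150 − 105 = 45.
Round 3 (the tenant proposes): the landlord can get 45 next round, worth 0.7 × 45 = 31.5 now, so the tenant offers 31.5, keeping 118.5.
Round 2 (the landlord proposes): the tenant can get 118.5 next round, worth 0.7 × 118.5 = 82.95 now, so the landlord offers 82.95, keeping 67.05.
Round 1 (the tenant proposes): the landlord can get 67.05 next round, worth 0.7 × 67.05 = 46.935 now. The tenant offers 46.935 and keeps 150 − 46.935 = 103.065.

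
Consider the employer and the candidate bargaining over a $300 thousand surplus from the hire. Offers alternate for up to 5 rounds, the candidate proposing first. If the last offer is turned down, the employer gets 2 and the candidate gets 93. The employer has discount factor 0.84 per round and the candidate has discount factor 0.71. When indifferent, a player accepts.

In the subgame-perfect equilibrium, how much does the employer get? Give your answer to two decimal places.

Round 5 (the candidate proposes): the employer gets 2 if talks fail, so the candidate offers 2 and keeps 298.
Round 4 (the employer proposes): the candidate can get 298 next round, worth 0.71 × 298 = 211.58 now. The employer offers 211.58 and keeps 300 − 211.58 = 88.42.
Round 3 (the candidate proposes): the employer can get 88.42 next round, worth 0.84 × 88.42 = 74.2728 now. The candidate offers 74.2728 and keeps 300 − 74.2728 = 225.7272.
Round 2 (the employer proposes): the candidate can get 225.7272 next round, worth 0.71 × 225.7272 = 160.266312 now, so the employer offers 160.266312, keeping 139.733688.
Round 1 (the candidate proposes): the employer can get 139.733688 next round, worth 0.84 × 139.733688 = 117.37629792 now, so the candidate offers 117.37629792, keeping 182.62370208.

117.38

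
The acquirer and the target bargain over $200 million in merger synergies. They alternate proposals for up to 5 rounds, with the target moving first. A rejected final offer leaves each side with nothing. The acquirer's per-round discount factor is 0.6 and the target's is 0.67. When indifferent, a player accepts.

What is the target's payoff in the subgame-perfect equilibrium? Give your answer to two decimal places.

144.48

By backward induction:
Round 5 (the target proposes): rejection yields 0 for the acquirer; the target offers 0 and keeps 200.
Round 4 (the acquirer proposes): the target can get 200 next round, worth 0.67 × 200 = 134 now; the acquirer offers that and keeps 66.
Round 3 (the target proposes): the acquirer can get 66 next round, worth 0.6 × 66 = 39.6 now; the target offers that and keeps 160.4.
Round 2 (the acquirer proposes): the target can get 160.4 next round, worth 0.67 × 160.4 = 107.468 now; the acquirer offers that and keeps 92.532.
Round 1 (the target proposes): the acquirer can get 92.532 next round, worth 0.6 × 92.532 = 55.5192 now. The target offers 55.5192 and keeps 200 − 55.5192 = 144.4808.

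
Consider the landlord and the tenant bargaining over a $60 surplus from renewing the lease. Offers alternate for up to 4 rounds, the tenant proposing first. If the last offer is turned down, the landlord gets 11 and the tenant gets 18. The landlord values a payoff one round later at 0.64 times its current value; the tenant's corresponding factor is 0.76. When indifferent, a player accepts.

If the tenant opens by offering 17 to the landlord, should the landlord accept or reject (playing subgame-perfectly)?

Reject

Work out the landlord's continuation value if the offer is rejected.
Round 4 (the landlord proposes): the tenant gets 18 if talks fail, so the landlord offers 18 and keeps 42.
Round 3 (the tenant proposes): the landlord can get 42 next round, worth 0.64 × 42 = 26.88 now; the tenant offers that and keeps 33.12.
Round 2 (the landlord proposes): the tenant can get 33.12 next round, worth 0.76 × 33.12 = 25.1712 now. The landlord offers 25.1712 and keeps 60 − 25.1712 = 34.8288.
So by rejecting in round 1, the landlord gets 34.8288 next round, worth 0.64 × 34.8288 = 22.290432 now.
Offer 17 < 22.290432, so the landlord rejects.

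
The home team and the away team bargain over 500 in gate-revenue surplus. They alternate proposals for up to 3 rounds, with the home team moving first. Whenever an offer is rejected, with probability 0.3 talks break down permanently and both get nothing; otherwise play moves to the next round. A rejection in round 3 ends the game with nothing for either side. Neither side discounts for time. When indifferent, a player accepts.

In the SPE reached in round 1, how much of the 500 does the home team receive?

Round 3 (the home team proposes): rejection yields 0 for the away team; the home team offers 0 and keeps 500.
Round 2 (the away team proposes): rejecting gives the home team an expected 0.7 × 500 = 350, so the away team offers 350, keeping 150.
Round 1 (the home team proposes): rejecting gives the away team an expected 0.7 × 150 = 105; the home team offers that and keeps 395.

395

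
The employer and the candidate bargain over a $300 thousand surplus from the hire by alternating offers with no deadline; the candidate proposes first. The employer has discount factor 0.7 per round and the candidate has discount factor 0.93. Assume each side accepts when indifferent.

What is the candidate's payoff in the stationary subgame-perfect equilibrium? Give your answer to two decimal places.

257.88

When the candidate proposes, the employer accepts any offer worth at least 0.7 times what the employer would get by proposing next round; and vice versa.
This gives x = 300 − 0.7y and y = 300 − 0.93x, where x and y are each side's share when it proposes.
Hence (1 − 0.7·0.93)x = 300(1 − 0.7), i.e. 0.349·x = 90.
x ≈ 257.8797; the employer's share is 300 − x ≈ 42.1203.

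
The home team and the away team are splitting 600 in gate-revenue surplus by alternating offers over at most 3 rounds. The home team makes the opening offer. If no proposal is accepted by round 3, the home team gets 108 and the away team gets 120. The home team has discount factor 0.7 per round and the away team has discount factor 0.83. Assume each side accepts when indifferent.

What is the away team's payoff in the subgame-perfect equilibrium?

219.12

Round 3 (the home team proposes): the away team gets 120 if talks fail, so the home team offers 120 and keeps 480.
Round 2 (the away team proposes): the home team can get 480 next round, worth 0.7 × 480 = 336 now, so the away team offers 336, keeping 264.
Round 1 (the home team proposes): the away team can get 264 next round, worth 0.83 × 264 = 219.12 now, so the home team offers 219.12, keeping 380.88.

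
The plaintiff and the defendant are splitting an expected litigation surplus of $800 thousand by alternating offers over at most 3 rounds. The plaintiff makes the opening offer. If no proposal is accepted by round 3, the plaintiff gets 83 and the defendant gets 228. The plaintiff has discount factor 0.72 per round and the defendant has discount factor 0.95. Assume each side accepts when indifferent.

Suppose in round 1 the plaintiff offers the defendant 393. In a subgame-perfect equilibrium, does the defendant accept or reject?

Accept

Round 3 (the plaintiff proposes): the defendant gets 228 if talks fail, so the plaintiff offers 228 and keeps 572.
Round 2 (the defendant proposes): the plaintiff can get 572 next round, worth 0.72 × 572 = 411.84 now, so the defendant offers 411.84, keeping 388.16.
So by rejecting in round 1, the defendant gets 388.16 next round, worth 0.95 × 388.16 = 368.752 now.
Offer 393 ≥ 368.752, so the defendant accepts.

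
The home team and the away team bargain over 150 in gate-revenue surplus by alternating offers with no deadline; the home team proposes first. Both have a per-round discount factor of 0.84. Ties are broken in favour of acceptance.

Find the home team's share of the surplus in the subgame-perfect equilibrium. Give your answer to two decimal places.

81.52

When the home team proposes, the away team accepts any offer worth at least 0.84 times what the away team would get by proposing next round; and vice versa.
This gives x = 150 − 0.84y and y = 150 − 0.84x, where x and y are each side's share when it proposes.
Hence (1 − 0.84·0.84)x = 150(1 − 0.84), i.e. 0.2944·x = 24.
x ≈ 81.5217; the away team's share is 150 − x ≈ 68.4783.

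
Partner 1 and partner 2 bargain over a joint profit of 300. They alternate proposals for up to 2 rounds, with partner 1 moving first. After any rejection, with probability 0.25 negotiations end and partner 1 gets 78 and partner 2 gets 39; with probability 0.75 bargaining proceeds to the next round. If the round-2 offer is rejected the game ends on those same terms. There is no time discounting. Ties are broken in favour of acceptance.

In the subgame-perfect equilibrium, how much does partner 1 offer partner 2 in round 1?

176.25

By backward induction:
Round 2 (partner 2 proposes): partner 1 gets 78 if talks fail, so partner 2 offers 78 and keeps 222.
Round 1 (partner 1 proposes): rejecting gives partner 2 an expected 0.75 × 222 + 0.25 × 39 = 176.25, so partner 1 offers 176.25, keeping 123.75.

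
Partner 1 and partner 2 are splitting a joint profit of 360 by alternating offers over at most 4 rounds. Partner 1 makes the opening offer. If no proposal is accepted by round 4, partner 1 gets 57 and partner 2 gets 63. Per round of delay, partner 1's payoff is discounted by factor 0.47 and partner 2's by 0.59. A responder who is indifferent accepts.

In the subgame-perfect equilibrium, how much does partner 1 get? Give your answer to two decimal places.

By backward induction:
Round 4 (partner 2 proposes): partner 1 gets 57 if talks fail, so partner 2 offers 57 and keeps 303.
Round 3 (partner 1 proposes): partner 2 can get 303 next round, worth 0.59 × 303 = 178.77 now; partner 1 offers that and keeps 181.23.
Round 2 (partner 2 proposes): partner 1 can get 181.23 next round, worth 0.47 × 181.23 = 85.1781 now; partner 2 offers that and keeps 274.8219.
Round 1 (partner 1 proposes): partner 2 can get 274.8219 next round, worth 0.59 × 274.8219 = 162.144921 now; partner 1 offers that and keeps 197.855079.

197.86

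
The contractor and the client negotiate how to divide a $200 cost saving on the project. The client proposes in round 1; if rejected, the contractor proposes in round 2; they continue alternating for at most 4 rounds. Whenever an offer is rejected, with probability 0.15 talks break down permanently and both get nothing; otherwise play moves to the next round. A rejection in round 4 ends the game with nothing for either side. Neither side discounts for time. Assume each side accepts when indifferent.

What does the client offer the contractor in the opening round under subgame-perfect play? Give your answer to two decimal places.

148.33

Round 4 (the contractor proposes): rejection yields 0 for the client; the contractor offers 0 and keeps 200.
Round 3 (the client proposes): rejecting gives the contractor an expected 0.85 × 200 = 170, so the client offers 170, keeping 30.
Round 2 (the contractor proposes): rejecting gives the client an expected 0.85 × 30 = 25.5. The contractor offers 25.5 and keeps 200 − 25.5 = 174.5.
Round 1 (the client proposes): rejecting gives the contractor an expected 0.85 × 174.5 = 148.325. The client offers 148.325 and keeps 200 − 148.325 = 51.675.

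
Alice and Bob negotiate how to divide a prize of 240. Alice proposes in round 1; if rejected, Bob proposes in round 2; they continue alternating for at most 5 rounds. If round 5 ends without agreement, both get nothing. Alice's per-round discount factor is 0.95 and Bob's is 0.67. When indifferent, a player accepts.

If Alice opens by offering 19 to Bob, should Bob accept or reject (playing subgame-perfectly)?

Round 5 (Alice proposes): Bob will accept anything ≥ 0, so Alice offers 0 and keeps 240.
Round 4 (Bob proposes): Alice can get 240 next round, worth 0.95 × 240 = 228 now; Bob offers that and keeps 12.
Round 3 (Alice proposes): Bob can get 12 next round, worth 0.67 × 12 = 8.04 now. Alice offers 8.04 and keeps 240 − 8.04 = 231.96.
Round 2 (Bob proposes): Alice can get 231.96 next round, worth 0.95 × 231.96 = 220.362 now, so Bob offers 220.362, keeping 19.638.
So by rejecting in round 1, Bob gets 19.638 next round, worth 0.67 × 19.638 = 13.15746 now.
Offer 19 ≥ 13.15746, so Bob accepts.

Accept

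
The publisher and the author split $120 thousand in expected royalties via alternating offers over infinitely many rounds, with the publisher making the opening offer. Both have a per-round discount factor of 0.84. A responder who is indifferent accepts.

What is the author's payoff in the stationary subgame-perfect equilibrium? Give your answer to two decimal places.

In a stationary SPE each proposer offers the other exactly their discounted continuation value.
If the publisher keeps x when proposing and the author keeps y when proposing, then x = 120 − 0.84y and y = 120 − 0.84x.
Solving: x = 120(1 − 0.84) / (1 − 0.84·0.84) = 19.2 / 0.2944 ≈ 65.2174.
The author gets 120 − 65.2174 ≈ 54.7826.

54.78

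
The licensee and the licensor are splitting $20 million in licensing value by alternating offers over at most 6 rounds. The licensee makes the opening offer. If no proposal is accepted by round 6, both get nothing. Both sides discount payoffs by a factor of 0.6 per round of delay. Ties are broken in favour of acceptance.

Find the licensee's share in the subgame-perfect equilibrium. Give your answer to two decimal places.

11.92

Round 6 (the licensor proposes): rejection yields 0 for the licensee; the licensor offers 0 and keeps 20.
Round 5 (the licensee proposes): the licensor can get 20 next round, worth 0.6 × 20 = 12 now; the licensee offers that and keeps 8.
Round 4 (the licensor proposes): the licensee can get 8 next round, worth 0.6 × 8 = 4.8 now. The licensor offers 4.8 and keeps 20 − 4.8 = 15.2.
Round 3 (the licensee proposes): the licensor can get 15.2 next round, worth 0.6 × 15.2 = 9.12 now. The licensee offers 9.12 and keeps 20 − 9.12 = 10.88.
Round 2 (the licensor proposes): the licensee can get 10.88 next round, worth 0.6 × 10.88 = 6.528 now; the licensor offers that and keeps 13.472.
Round 1 (the licensee proposes): the licensor can get 13.472 next round, worth 0.6 × 13.472 = 8.0832 now. The licensee offers 8.0832 and keeps 20 − 8.0832 = 11.9168.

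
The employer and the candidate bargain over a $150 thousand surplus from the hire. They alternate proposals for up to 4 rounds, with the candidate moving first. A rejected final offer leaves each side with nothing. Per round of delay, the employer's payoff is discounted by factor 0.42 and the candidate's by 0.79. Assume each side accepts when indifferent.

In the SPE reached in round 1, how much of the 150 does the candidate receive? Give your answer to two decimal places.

115.87

Round 4 (the employer proposes): the candidate will accept anything ≥ 0, so the employer offers 0 and keeps 150.
Round 3 (the candidate proposes): the employer can get 150 next round, worth 0.42 × 150 = 63 now; the candidate offers that and keeps 87.
Round 2 (the employer proposes): the candidate can get 87 next round, worth 0.79 × 87 = 68.73 now, so the employer offers 68.73, keeping 81.27.
Round 1 (the candidate proposes): the employer can get 81.27 next round, worth 0.42 × 81.27 = 34.1334 now. The candidate offers 34.1334 and keeps 150 − 34.1334 = 115.8666.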